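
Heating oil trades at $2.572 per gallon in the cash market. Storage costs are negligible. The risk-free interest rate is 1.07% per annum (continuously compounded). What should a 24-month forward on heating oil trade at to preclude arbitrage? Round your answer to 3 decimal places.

F = S·e^(rT) = 2.572 · e^(0.0107 × 24/12) = 2.572 · e^0.021400
= 2.572 × 1.021631 = $2.628 per gallon

$2.628 per gallon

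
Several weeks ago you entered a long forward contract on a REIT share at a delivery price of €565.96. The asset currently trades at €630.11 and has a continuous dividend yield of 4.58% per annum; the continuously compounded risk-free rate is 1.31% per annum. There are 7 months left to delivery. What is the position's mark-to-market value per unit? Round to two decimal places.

Current fair forward for the remaining 7 months: F = S·e^((r − q)·T), (r − q) = 0.0131 − 0.0458 = -0.0327
F = 630.11 · e^(-0.0327 × 7/12) = 630.11 × 0.981106 = 618.2047
Value of long forward = (F − K)·e^(−rT) = (618.2047 − 565.96) · e^(−0.0131·7/12)
= 52.2447 × 0.992387 = 51.85

€51.85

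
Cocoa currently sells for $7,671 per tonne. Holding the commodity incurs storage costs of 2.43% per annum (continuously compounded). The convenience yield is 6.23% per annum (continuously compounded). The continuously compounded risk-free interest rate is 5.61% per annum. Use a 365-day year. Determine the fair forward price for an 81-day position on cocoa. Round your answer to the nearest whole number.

Net carry = r + u − y = 0.0561 + 0.0243 − 0.0623 = 0.0181
F = S·e^((r+u−y)T) = 7671 · e^(0.0181 × 81/365) = 7671 · e^0.004017
= 7671 × 1.004025 = $7,702 per tonne

$7,702 per tonne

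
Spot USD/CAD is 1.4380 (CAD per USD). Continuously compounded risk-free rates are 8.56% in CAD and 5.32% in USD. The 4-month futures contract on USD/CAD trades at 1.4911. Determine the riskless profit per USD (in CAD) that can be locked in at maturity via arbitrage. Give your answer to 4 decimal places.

Fair futures: F* = S·e^(carry·T), with carry = (r_CAD − r_USD) = 0.0856 − 0.0532 = 0.0324
F* = 1.4380 · e^(0.0324 × 4/12) = 1.4380 · e^0.010800 = 1.4380 × 1.010859 = 1.4536
Market 1.4911 > fair 1.4536: forward overpriced → cash-and-carry (buy spot, short the forward).
At maturity, profit = |F_mkt − F*| = |1.4911 − 1.4536| = 0.0375 per USD (in CAD)

0.0375 per USD (in CAD)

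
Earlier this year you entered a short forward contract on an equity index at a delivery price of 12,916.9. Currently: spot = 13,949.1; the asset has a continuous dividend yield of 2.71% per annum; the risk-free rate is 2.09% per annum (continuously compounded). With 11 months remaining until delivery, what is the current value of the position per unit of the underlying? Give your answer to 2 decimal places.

Current fair forward for the remaining 11 months: F = S·e^((r − q)·T), (r − q) = 0.0209 − 0.0271 = -0.0062
F = 13949.1 · e^(-0.0062 × 11/12) = 13949.1 × 0.99433279 = 13870.0475
Value of long forward = (F − K)·e^(−rT) = (13870.0475 − 12916.9) · e^(−0.0209·11/12)
= 953.1475 × 0.98102402 = 935.06
Short position value = −(long value) = -935.06

-935.06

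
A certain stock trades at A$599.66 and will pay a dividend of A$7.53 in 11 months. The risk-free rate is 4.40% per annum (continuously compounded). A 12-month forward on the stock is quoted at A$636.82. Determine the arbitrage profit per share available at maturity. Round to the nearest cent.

PV(dividends) I = 7.53·e^(−0.0440·11/12) = 7.2323
Fair forward F* = (S − I)·e^(rT) = (599.66 − 7.2323)·e^0.044000 = 592.4277 × 1.044982 = 619.0763
Market A$636.82 > fair 619.0763: forward overpriced → cash-and-carry (borrow at r, buy the stock and collect the dividends, short the forward).
Profit at T = |F_mkt − F*| = |636.82 − 619.0763| = A$17.74 per share

A$17.74 per share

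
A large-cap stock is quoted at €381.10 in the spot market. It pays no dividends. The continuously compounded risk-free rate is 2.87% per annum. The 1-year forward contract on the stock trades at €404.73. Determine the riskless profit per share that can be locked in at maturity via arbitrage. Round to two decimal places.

Fair forward: F* = S·e^(carry·T), with carry = r = 0.0287
F* = 381.10 · e^(0.0287 × 1) = 381.10 · e^0.028700 = 381.10 × 1.029116 = €392.1961
Market €404.73 > fair €392.1961: forward overpriced → cash-and-carry (buy spot, short the forward).
At maturity, profit = |F_mkt − F*| = |404.73 − 392.1961| = €12.53 per share

€12.53 per share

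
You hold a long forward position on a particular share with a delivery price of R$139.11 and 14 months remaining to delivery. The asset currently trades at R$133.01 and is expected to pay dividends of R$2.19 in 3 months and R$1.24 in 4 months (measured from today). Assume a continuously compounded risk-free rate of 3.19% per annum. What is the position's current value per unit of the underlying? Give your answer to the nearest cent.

-R$4.42

PV(remaining dividends) I = 2.19·e^(−0.0319·3/12) + 1.24·e^(−0.0319·4/12) = 3.3995
Current forward F = (S − I)·e^(rT) = (133.01 − 3.3995)·e^(0.0319·14/12) = 129.6105 × 1.037918 = 134.5251
Value (long) = (F − K)·e^(−rT) = (134.5251 − 139.11) × 0.963467 = -4.4174
Value = -R$4.42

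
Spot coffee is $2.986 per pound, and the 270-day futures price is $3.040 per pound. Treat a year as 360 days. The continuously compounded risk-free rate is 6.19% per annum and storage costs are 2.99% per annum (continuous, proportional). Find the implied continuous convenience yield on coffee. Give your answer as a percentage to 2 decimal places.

6.79%

F = S·e^((r+u−y)T) ⇒ (r+u−y) = ln(F/S)/T
ln(3.040/2.986) = 0.017923; /T ⇒ 0.023897
y = r + u − ln(F/S)/T = 0.0619 + 0.0299 − 0.023897 = 0.067903
y = 6.79%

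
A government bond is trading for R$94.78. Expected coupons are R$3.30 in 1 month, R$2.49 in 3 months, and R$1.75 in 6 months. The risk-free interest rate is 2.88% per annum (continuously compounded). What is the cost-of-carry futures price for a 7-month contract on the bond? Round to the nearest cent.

R$88.77

PV(coupons) I = 3.30·e^(−0.0288·1/12) + 2.49·e^(−0.0288·3/12) + 1.75·e^(−0.0288·6/12)
I = 3.2921 + 2.4721 + 1.7250 = 7.4892
F = (S − I)·e^(rT) = (94.78 − 7.4892) · e^(0.0288·7/12)
= 87.2908 · e^0.016800 = 87.2908 × 1.016942 = R$88.77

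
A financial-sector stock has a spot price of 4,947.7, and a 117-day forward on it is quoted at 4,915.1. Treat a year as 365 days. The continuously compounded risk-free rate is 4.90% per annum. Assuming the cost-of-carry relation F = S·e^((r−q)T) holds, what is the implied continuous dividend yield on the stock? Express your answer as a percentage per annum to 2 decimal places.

From F = S·e^((r−q)T): (r − q) = ln(F/S)/T
ln(4915.1/4947.7) = ln(0.993411) = -0.006611
(r − q) = -0.006611 / (117/365) = -0.020624
q = r − ln(F/S)/T = 0.0490 + 0.020624 = 0.069624
q = 6.96%

6.96%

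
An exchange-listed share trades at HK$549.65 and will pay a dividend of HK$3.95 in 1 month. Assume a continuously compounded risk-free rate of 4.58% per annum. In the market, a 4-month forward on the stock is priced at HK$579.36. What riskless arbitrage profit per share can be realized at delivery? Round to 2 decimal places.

PV(dividends) I = 3.95·e^(−0.0458·1/12) = 3.9350
Fair forward F* = (S − I)·e^(rT) = (549.65 − 3.9350)·e^0.015267 = 545.7150 × 1.015384 = 554.1103
Market HK$579.36 > fair 554.1103: forward overpriced → cash-and-carry (borrow at r, buy the stock and collect the dividends, short the forward).
Profit at T = |F_mkt − F*| = |579.36 − 554.1103| = HK$25.25 per share

HK$25.25 per share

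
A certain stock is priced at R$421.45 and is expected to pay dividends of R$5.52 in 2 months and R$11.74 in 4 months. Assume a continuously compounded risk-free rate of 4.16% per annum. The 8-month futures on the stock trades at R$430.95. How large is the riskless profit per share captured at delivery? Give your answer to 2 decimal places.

PV(dividends) I = 5.52·e^(−0.0416·2/12) + 11.74·e^(−0.0416·4/12) = 17.0602
Fair futures F* = (S − I)·e^(rT) = (421.45 − 17.0602)·e^0.027733 = 404.3898 × 1.028121 = 415.7616
Market R$430.95 > fair 415.7616: forward overpriced → cash-and-carry (borrow at r, buy the stock and collect the dividends, short the forward).
Profit at T = |F_mkt − F*| = |430.95 − 415.7616| = R$15.19 per share

R$15.19 per share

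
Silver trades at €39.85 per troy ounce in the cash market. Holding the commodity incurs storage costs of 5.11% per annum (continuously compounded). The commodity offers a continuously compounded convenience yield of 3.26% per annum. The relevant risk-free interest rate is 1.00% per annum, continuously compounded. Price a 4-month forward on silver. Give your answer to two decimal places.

€40.23 per troy ounce

Net carry = r + u − y = 0.0100 + 0.0511 − 0.0326 = 0.0285
F = S·e^((r+u−y)T) = 39.85 · e^(0.0285 × 4/12) = 39.85 · e^0.009500
= 39.85 × 1.009545 = €40.23 per troy ounce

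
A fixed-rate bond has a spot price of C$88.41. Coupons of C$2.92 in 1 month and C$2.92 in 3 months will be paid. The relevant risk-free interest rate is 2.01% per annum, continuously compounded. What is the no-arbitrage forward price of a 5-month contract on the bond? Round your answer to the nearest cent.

C$83.28

PV(coupons) I = 2.92·e^(−0.0201·1/12) + 2.92·e^(−0.0201·3/12)
I = 2.9151 + 2.9054 = 5.8205
F = (S − I)·e^(rT) = (88.41 − 5.8205) · e^(0.0201·5/12)
= 82.5895 · e^0.008375 = 82.5895 × 1.008410 = C$83.28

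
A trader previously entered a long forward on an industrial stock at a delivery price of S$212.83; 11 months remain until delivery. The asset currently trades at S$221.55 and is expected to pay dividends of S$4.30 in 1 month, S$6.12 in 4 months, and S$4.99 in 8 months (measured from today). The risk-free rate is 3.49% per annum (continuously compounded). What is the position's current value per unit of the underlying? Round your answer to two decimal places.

PV(remaining dividends) I = 4.30·e^(−0.0349·1/12) + 6.12·e^(−0.0349·4/12) + 4.99·e^(−0.0349·8/12) = 15.2120
Current forward F = (S − I)·e^(rT) = (221.55 − 15.2120)·e^(0.0349·11/12) = 206.3380 × 1.032509 = 213.0458
Value (long) = (F − K)·e^(−rT) = (213.0458 − 212.83) × 0.968515 = 0.2090
Value = S$0.21

S$0.21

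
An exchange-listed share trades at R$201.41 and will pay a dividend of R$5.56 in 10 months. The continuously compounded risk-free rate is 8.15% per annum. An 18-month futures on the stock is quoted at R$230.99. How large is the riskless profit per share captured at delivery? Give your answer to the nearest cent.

R$9.26 per share

PV(dividends) I = 5.56·e^(−0.0815·10/12) = 5.1949
Fair futures F* = (S − I)·e^(rT) = (201.41 − 5.1949)·e^0.122250 = 196.2151 × 1.130037 = 221.7303
Market R$230.99 > fair 221.7303: forward overpriced → cash-and-carry (borrow at r, buy the stock and collect the dividends, short the forward).
Profit at T = |F_mkt − F*| = |230.99 − 221.7303| = R$9.26 per share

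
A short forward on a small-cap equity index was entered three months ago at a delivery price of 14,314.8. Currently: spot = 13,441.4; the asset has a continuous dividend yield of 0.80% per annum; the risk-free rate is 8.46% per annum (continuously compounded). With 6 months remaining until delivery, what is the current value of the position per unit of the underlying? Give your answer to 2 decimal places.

334.17

Current fair forward for the remaining 6 months: F = S·e^((r − q)·T), (r − q) = 0.0846 − 0.0080 = 0.0766
F = 13441.4 · e^(0.0766 × 6/12) = 13441.4 × 1.03904290 = 13966.1912
Value of long forward = (F − K)·e^(−rT) = (13966.1912 − 14314.8) · e^(−0.0846·6/12)
= -348.6088 × 0.95858216 = -334.17
Short position value = −(long value) = 334.17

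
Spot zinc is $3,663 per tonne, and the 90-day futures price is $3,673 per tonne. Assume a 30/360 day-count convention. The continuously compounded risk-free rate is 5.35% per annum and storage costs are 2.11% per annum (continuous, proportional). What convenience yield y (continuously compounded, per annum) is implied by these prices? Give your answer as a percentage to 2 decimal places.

F = S·e^((r+u−y)T) ⇒ (r+u−y) = ln(F/S)/T
ln(3673/3663) = 0.002726; /T ⇒ 0.010904
y = r + u − ln(F/S)/T = 0.0535 + 0.0211 − 0.010904 = 0.063696
y = 6.37%

6.37%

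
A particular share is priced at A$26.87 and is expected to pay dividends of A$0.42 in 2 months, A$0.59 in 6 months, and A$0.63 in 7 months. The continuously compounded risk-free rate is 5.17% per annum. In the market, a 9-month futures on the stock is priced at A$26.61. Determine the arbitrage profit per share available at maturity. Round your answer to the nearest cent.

A$0.34 per share

PV(dividends) I = 0.42·e^(−0.0517·2/12) + 0.59·e^(−0.0517·6/12) + 0.63·e^(−0.0517·7/12) = 1.6026
Fair futures F* = (S − I)·e^(rT) = (26.87 − 1.6026)·e^0.038775 = 25.2674 × 1.039537 = 26.2664
Market A$26.61 > fair 26.2664: forward overpriced → cash-and-carry (borrow at r, buy the stock and collect the dividends, short the forward).
Profit at T = |F_mkt − F*| = |26.61 − 26.2664| = A$0.34 per share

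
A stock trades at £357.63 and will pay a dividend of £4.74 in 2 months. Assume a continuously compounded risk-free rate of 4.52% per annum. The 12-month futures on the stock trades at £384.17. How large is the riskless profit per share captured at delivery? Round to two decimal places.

£14.93 per share

PV(dividends) I = 4.74·e^(−0.0452·2/12) = 4.7044
Fair futures F* = (S − I)·e^(rT) = (357.63 − 4.7044)·e^0.045200 = 352.9256 × 1.046237 = 369.2438
Market £384.17 > fair 369.2438: forward overpriced → cash-and-carry (borrow at r, buy the stock and collect the dividends, short the forward).
Profit at T = |F_mkt − F*| = |384.17 − 369.2438| = £14.93 per share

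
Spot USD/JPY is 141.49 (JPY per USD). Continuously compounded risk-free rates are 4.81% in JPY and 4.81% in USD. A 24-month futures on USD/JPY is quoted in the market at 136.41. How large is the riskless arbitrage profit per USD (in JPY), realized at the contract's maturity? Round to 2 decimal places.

Fair futures: F* = S·e^(carry·T), with carry = (r_JPY − r_USD) = 0.0481 − 0.0481 = 0.0000
F* = 141.49 · e^(0.0000 × 24/12) = 141.49 · e^0.000000 = 141.49 × 1.000000 = 141.4900
Market 136.41 < fair 141.4900: forward underpriced → reverse cash-and-carry (short spot, go long the forward).
At maturity, profit = |F_mkt − F*| = |136.41 − 141.4900| = 5.08 per USD (in JPY)

5.08 per USD (in JPY)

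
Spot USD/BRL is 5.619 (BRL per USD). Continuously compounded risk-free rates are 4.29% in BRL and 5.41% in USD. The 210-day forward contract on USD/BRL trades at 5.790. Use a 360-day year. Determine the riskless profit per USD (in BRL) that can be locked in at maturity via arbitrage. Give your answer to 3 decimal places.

Fair forward: F* = S·e^(carry·T), with carry = (r_BRL − r_USD) = 0.0429 − 0.0541 = -0.0112
F* = 5.619 · e^(-0.0112 × 210/360) = 5.619 · e^-0.006533 = 5.619 × 0.993488 = 5.5824
Market 5.790 > fair 5.5824: forward overpriced → cash-and-carry (buy spot, short the forward).
At maturity, profit = |F_mkt − F*| = |5.790 − 5.5824| = 0.208 per USD (in BRL)

0.208 per USD (in BRL)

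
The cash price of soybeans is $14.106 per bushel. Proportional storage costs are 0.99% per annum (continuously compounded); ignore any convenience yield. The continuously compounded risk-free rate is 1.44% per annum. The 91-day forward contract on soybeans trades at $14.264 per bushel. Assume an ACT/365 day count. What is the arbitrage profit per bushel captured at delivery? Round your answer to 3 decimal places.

$0.072 per bushel

Fair forward: F* = S·e^(carry·T), with carry = (r + u) = 0.0144 + 0.0099 = 0.0243
F* = 14.106 · e^(0.0243 × 91/365) = 14.106 · e^0.006058 = 14.106 × 1.006076 = $14.1917
Market $14.264 > fair $14.1917: forward overpriced → cash-and-carry (buy spot, short the forward).
At maturity, profit = |F_mkt − F*| = |14.264 − 14.1917| = $0.072 per bushel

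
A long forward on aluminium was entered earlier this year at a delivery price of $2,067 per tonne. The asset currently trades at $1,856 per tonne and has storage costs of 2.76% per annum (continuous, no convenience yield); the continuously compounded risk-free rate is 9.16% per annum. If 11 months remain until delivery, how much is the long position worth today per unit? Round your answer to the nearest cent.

Current fair forward for the remaining 11 months: F = S·e^((r + u)·T), (r + u) = 0.0916 + 0.0276 = 0.1192
F = 1856 · e^(0.1192 × 11/12) = 1856 × 1.11545977 = 2070.2933
Value of long forward = (F − K)·e^(−rT) = (2070.2933 − 2067) · e^(−0.0916·11/12)
= 3.2933 × 0.91946190 = 3.03

$3.03 per tonne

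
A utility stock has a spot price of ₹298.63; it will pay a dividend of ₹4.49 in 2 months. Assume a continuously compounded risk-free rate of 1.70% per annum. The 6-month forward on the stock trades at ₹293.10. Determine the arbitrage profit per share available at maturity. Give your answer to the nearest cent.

PV(dividends) I = 4.49·e^(−0.0170·2/12) = 4.4773
Fair forward F* = (S − I)·e^(rT) = (298.63 − 4.4773)·e^0.008500 = 294.1527 × 1.008536 = 296.6636
Market ₹293.10 < fair 296.6636: forward underpriced → reverse cash-and-carry (short the stock, invest proceeds at r, pay the dividends, go long the forward).
Profit at T = |F_mkt − F*| = |293.10 − 296.6636| = ₹3.56 per share

₹3.56 per share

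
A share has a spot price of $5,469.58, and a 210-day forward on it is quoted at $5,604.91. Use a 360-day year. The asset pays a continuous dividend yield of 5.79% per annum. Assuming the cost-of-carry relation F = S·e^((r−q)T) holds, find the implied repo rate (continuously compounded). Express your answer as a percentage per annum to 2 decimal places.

From F = S·e^((r−q)T): (r − q) = ln(F/S)/T
ln(5604.91/5469.58) = ln(1.024742) = 0.024441
(r − q) = 0.024441 / (210/360) = 0.041899
r = ln(F/S)/T + q = 0.041899 + 0.0579 = 0.099799
r = 9.98%

9.98%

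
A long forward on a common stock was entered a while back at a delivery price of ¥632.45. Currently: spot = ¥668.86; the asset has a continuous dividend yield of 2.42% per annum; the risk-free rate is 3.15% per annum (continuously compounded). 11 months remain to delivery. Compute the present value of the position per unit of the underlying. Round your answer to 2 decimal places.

¥39.74

Current fair forward for the remaining 11 months: F = S·e^((r − q)·T), (r − q) = 0.0315 − 0.0242 = 0.0073
F = 668.86 · e^(0.0073 × 11/12) = 668.86 × 1.006714 = 673.3507
Value of long forward = (F − K)·e^(−rT) = (673.3507 − 632.45) · e^(−0.0315·11/12)
= 40.9007 × 0.971538 = 39.74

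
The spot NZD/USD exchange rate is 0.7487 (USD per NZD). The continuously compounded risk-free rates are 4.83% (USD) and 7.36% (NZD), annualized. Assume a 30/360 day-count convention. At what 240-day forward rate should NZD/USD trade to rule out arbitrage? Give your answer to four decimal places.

0.7362

F = S·e^((r_USD − r_NZD)T) = 0.7487 · e^((0.0483 − 0.0736) × 240/360)
= 0.7487 · e^-0.016867 = 0.7487 × 0.983274
F = 0.7362 USD per NZD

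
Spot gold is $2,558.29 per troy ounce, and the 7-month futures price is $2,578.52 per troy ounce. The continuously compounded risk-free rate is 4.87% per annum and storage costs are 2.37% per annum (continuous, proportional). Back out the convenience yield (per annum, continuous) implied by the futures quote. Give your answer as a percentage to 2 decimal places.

F = S·e^((r+u−y)T) ⇒ (r+u−y) = ln(F/S)/T
ln(2578.52/2558.29) = 0.007877; /T ⇒ 0.013503
y = r + u − ln(F/S)/T = 0.0487 + 0.0237 − 0.013503 = 0.058897
y = 5.89%

5.89%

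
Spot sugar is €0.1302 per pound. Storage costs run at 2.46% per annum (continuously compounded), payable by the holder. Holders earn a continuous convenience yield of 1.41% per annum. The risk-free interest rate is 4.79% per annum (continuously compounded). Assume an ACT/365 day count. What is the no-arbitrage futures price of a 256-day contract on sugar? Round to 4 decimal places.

Net carry = r + u − y = 0.0479 + 0.0246 − 0.0141 = 0.0584
F = S·e^((r+u−y)T) = 0.1302 · e^(0.0584 × 256/365) = 0.1302 · e^0.040960
= 0.1302 × 1.041810 = €0.1356 per pound

€0.1356 per pound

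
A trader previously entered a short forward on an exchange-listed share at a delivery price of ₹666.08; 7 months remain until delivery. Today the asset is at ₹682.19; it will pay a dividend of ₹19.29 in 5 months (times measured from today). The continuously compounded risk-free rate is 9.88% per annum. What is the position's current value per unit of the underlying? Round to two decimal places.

PV(remaining dividends) I = 19.29·e^(−0.0988·5/12) = 18.5120
Current forward F = (S − I)·e^(rT) = (682.19 − 18.5120)·e^(0.0988·7/12) = 663.6780 × 1.059327 = 703.0520
Value (long) = (F − K)·e^(−rT) = (703.0520 − 666.08) × 0.943996 = 34.9014
Short position value = −(long value) = -₹34.90

-₹34.90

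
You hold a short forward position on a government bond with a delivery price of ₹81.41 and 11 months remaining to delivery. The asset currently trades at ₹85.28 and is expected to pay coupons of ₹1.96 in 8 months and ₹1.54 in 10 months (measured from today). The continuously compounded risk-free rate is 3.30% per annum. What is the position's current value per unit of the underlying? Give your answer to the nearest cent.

PV(remaining coupons) I = 1.96·e^(−0.0330·8/12) + 1.54·e^(−0.0330·10/12) = 3.4156
Current forward F = (S − I)·e^(rT) = (85.28 − 3.4156)·e^(0.0330·11/12) = 81.8644 × 1.030712 = 84.3786
Value (long) = (F − K)·e^(−rT) = (84.3786 − 81.41) × 0.970203 = 2.8801
Short position value = −(long value) = -₹2.88

-₹2.88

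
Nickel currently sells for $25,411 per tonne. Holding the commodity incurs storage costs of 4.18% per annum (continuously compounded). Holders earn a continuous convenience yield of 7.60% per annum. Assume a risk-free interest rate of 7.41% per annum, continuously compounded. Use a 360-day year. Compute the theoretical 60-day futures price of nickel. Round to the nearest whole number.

Net carry = r + u − y = 0.0741 + 0.0418 − 0.0760 = 0.0399
F = S·e^((r+u−y)T) = 25411 · e^(0.0399 × 60/360) = 25411 · e^0.006650
= 25411 × 1.006672 = $25,581 per tonne

$25,581 per tonne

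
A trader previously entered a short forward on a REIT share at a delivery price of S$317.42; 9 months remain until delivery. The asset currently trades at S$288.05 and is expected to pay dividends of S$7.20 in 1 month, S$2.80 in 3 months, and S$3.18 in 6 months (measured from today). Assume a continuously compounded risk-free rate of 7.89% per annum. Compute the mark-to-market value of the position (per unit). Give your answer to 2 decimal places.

S$24.09

PV(remaining dividends) I = 7.20·e^(−0.0789·1/12) + 2.80·e^(−0.0789·3/12) + 3.18·e^(−0.0789·6/12) = 12.9551
Current forward F = (S − I)·e^(rT) = (288.05 − 12.9551)·e^(0.0789·9/12) = 275.0949 × 1.060961 = 291.8650
Value (long) = (F − K)·e^(−rT) = (291.8650 − 317.42) × 0.942542 = -24.0867
Short position value = −(long value) = S$24.09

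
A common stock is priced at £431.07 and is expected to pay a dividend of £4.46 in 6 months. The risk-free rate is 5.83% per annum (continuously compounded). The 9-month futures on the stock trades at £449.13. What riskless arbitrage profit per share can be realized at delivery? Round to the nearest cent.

PV(dividends) I = 4.46·e^(−0.0583·6/12) = 4.3319
Fair futures F* = (S − I)·e^(rT) = (431.07 − 4.3319)·e^0.043725 = 426.7381 × 1.044695 = 445.8112
Market £449.13 > fair 445.8112: forward overpriced → cash-and-carry (borrow at r, buy the stock and collect the dividends, short the forward).
Profit at T = |F_mkt − F*| = |449.13 − 445.8112| = £3.32 per share

£3.32 per share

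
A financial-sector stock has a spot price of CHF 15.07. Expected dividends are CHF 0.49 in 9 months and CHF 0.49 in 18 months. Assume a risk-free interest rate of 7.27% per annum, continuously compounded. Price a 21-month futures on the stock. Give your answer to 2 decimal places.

PV(dividends) I = 0.49·e^(−0.0727·9/12) + 0.49·e^(−0.0727·18/12)
I = 0.4640 + 0.4394 = 0.9034
F = (S − I)·e^(rT) = (15.07 − 0.9034) · e^(0.0727·21/12)
= 14.1666 · e^0.127225 = 14.1666 × 1.135673 = CHF 16.09

CHF 16.09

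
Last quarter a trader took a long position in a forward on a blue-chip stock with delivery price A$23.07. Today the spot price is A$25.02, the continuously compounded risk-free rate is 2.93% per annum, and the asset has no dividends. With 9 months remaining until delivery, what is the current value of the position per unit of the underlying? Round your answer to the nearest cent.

Current fair forward for the remaining 9 months: F = S·e^(r·T), r = 0.0293
F = 25.02 · e^(0.0293 × 9/12) = 25.02 × 1.022218 = 25.5759
Value of long forward = (F − K)·e^(−rT) = (25.5759 − 23.07) · e^(−0.0293·9/12)
= 2.5059 × 0.978265 = 2.45

A$2.45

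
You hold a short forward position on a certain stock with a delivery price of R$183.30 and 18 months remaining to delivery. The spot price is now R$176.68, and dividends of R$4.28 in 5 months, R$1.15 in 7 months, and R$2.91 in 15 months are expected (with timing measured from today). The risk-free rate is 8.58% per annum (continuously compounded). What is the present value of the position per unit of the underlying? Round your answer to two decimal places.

-R$7.68

PV(remaining dividends) I = 4.28·e^(−0.0858·5/12) + 1.15·e^(−0.0858·7/12) + 2.91·e^(−0.0858·15/12) = 7.8376
Current forward F = (S − I)·e^(rT) = (176.68 − 7.8376)·e^(0.0858·18/12) = 168.8424 × 1.137349 = 192.0327
Value (long) = (F − K)·e^(−rT) = (192.0327 − 183.30) × 0.879238 = 7.6781
Short position value = −(long value) = -R$7.68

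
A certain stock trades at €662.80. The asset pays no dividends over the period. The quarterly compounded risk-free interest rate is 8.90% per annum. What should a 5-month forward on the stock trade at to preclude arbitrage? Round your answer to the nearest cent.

€687.56

F = S · (1+r/4)^(4T)
= 662.80 × 1.037358
F = €687.56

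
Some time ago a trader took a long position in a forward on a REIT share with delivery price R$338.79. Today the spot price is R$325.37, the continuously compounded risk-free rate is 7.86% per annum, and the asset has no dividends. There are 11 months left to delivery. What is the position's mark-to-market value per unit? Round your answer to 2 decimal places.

Current fair forward for the remaining 11 months: F = S·e^(r·T), r = 0.0786
F = 325.37 · e^(0.0786 × 11/12) = 325.37 × 1.074709 = 349.6781
Value of long forward = (F − K)·e^(−rT) = (349.6781 − 338.79) · e^(−0.0786·11/12)
= 10.8881 × 0.930484 = 10.13

R$10.13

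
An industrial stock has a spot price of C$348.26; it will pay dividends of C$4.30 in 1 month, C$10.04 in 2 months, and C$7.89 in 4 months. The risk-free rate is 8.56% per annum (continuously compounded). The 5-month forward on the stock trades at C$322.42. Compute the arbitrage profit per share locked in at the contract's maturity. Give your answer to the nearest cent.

C$15.86 per share

PV(dividends) I = 4.30·e^(−0.0856·1/12) + 10.04·e^(−0.0856·2/12) + 7.89·e^(−0.0856·4/12) = 21.8353
Fair forward F* = (S − I)·e^(rT) = (348.26 − 21.8353)·e^0.035667 = 326.4247 × 1.036311 = 338.2775
Market C$322.42 < fair 338.2775: forward underpriced → reverse cash-and-carry (short the stock, invest proceeds at r, pay the dividends, go long the forward).
Profit at T = |F_mkt − F*| = |322.42 − 338.2775| = C$15.86 per share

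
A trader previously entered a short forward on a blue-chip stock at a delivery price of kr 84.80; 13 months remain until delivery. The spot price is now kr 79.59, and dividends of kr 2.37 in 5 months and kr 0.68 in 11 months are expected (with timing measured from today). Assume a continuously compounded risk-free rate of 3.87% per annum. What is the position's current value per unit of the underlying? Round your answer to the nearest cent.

kr 4.72

PV(remaining dividends) I = 2.37·e^(−0.0387·5/12) + 0.68·e^(−0.0387·11/12) = 2.9884
Current forward F = (S − I)·e^(rT) = (79.59 − 2.9884)·e^(0.0387·13/12) = 76.6016 × 1.042816 = 79.8814
Value (long) = (F − K)·e^(−rT) = (79.8814 − 84.80) × 0.958942 = -4.7167
Short position value = −(long value) = kr 4.72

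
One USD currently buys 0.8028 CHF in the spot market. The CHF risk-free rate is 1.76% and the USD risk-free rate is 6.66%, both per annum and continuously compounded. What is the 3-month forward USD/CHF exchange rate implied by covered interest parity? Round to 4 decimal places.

F = S·e^((r_CHF − r_USD)T) = 0.8028 · e^((0.0176 − 0.0666) × 3/12)
= 0.8028 · e^-0.012250 = 0.8028 × 0.987825
F = 0.7930 CHF per USD

0.7930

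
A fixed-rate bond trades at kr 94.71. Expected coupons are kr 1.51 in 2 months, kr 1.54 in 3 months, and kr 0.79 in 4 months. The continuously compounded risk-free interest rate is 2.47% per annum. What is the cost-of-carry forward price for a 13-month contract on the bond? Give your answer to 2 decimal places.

PV(coupons) I = 1.51·e^(−0.0247·2/12) + 1.54·e^(−0.0247·3/12) + 0.79·e^(−0.0247·4/12)
I = 1.5038 + 1.5305 + 0.7835 = 3.8178
F = (S − I)·e^(rT) = (94.71 − 3.8178) · e^(0.0247·13/12)
= 90.8922 · e^0.026758 = 90.8922 × 1.027119 = kr 93.36

kr 93.36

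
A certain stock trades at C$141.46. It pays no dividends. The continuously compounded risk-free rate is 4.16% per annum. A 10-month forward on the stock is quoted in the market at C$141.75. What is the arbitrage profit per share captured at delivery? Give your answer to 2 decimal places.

C$4.70 per share

Fair forward: F* = S·e^(carry·T), with carry = r = 0.0416
F* = 141.46 · e^(0.0416 × 10/12) = 141.46 · e^0.034667 = 141.46 × 1.035275 = C$146.4500
Market C$141.75 < fair C$146.4500: forward underpriced → reverse cash-and-carry (short spot, go long the forward).
At maturity, profit = |F_mkt − F*| = |141.75 − 146.4500| = C$4.70 per share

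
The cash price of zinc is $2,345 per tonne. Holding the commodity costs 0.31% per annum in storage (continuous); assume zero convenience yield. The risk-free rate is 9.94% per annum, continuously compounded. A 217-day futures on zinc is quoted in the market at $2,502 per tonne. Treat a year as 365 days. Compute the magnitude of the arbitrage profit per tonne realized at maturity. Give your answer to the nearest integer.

Fair futures: F* = S·e^(carry·T), with carry = (r + u) = 0.0994 + 0.0031 = 0.1025
F* = 2345 · e^(0.1025 × 217/365) = 2345 · e^0.060938 = 2345 × 1.062833 = $2492.3434
Market $2502 > fair $2492.3434: forward overpriced → cash-and-carry (buy spot, short the forward).
At maturity, profit = |F_mkt − F*| = |2502 − 2492.3434| = $10 per tonne

$10 per tonne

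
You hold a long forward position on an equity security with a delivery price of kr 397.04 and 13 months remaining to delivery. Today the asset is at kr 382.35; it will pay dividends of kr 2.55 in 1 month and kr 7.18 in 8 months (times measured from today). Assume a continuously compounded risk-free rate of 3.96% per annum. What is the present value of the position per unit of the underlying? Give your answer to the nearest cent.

-kr 7.55

PV(remaining dividends) I = 2.55·e^(−0.0396·1/12) + 7.18·e^(−0.0396·8/12) = 9.5345
Current forward F = (S − I)·e^(rT) = (382.35 − 9.5345)·e^(0.0396·13/12) = 372.8155 × 1.043834 = 389.1575
Value (long) = (F − K)·e^(−rT) = (389.1575 − 397.04) × 0.958007 = -7.5515
Value = -kr 7.55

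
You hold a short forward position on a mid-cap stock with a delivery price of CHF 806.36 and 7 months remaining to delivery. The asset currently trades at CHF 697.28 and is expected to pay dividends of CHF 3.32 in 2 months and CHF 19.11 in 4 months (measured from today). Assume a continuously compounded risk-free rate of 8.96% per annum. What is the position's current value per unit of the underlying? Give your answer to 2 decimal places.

CHF 89.84

PV(remaining dividends) I = 3.32·e^(−0.0896·2/12) + 19.11·e^(−0.0896·4/12) = 21.8185
Current forward F = (S − I)·e^(rT) = (697.28 − 21.8185)·e^(0.0896·7/12) = 675.4615 × 1.053657 = 711.7047
Value (long) = (F − K)·e^(−rT) = (711.7047 − 806.36) × 0.949076 = -89.8351
Short position value = −(long value) = CHF 89.84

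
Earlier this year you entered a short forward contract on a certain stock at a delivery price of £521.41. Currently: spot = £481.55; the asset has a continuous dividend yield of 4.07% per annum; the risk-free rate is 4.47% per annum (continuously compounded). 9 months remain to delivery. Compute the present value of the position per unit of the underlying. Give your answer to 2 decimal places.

Current fair forward for the remaining 9 months: F = S·e^((r − q)·T), (r − q) = 0.0447 − 0.0407 = 0.0040
F = 481.55 · e^(0.0040 × 9/12) = 481.55 × 1.003005 = 482.9971
Value of long forward = (F − K)·e^(−rT) = (482.9971 − 521.41) · e^(−0.0447·9/12)
= -38.4129 × 0.967031 = -37.15
Short position value = −(long value) = £37.15

£37.15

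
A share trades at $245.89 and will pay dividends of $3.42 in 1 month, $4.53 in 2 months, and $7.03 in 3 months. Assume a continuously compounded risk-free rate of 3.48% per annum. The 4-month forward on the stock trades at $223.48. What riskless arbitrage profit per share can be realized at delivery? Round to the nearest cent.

PV(dividends) I = 3.42·e^(−0.0348·1/12) + 4.53·e^(−0.0348·2/12) + 7.03·e^(−0.0348·3/12) = 14.8830
Fair forward F* = (S − I)·e^(rT) = (245.89 − 14.8830)·e^0.011600 = 231.0070 × 1.011668 = 233.7024
Market $223.48 < fair 233.7024: forward underpriced → reverse cash-and-carry (short the stock, invest proceeds at r, pay the dividends, go long the forward).
Profit at T = |F_mkt − F*| = |223.48 − 233.7024| = $10.22 per share

$10.22 per share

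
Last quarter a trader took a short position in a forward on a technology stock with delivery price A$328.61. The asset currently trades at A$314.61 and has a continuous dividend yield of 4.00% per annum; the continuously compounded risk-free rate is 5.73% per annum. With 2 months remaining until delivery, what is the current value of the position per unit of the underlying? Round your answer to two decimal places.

Current fair forward for the remaining 2 months: F = S·e^((r − q)·T), (r − q) = 0.0573 − 0.0400 = 0.0173
F = 314.61 · e^(0.0173 × 2/12) = 314.61 × 1.002887 = 315.5183
Value of long forward = (F − K)·e^(−rT) = (315.5183 − 328.61) · e^(−0.0573·2/12)
= -13.0917 × 0.990495 = -12.97
Short position value = −(long value) = A$12.97

A$12.97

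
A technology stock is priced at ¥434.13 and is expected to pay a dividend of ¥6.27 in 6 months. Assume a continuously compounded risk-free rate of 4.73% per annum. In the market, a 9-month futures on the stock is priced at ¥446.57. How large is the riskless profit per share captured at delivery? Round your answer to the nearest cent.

PV(dividends) I = 6.27·e^(−0.0473·6/12) = 6.1235
Fair futures F* = (S − I)·e^(rT) = (434.13 − 6.1235)·e^0.035475 = 428.0065 × 1.036112 = 443.4627
Market ¥446.57 > fair 443.4627: forward overpriced → cash-and-carry (borrow at r, buy the stock and collect the dividends, short the forward).
Profit at T = |F_mkt − F*| = |446.57 − 443.4627| = ¥3.11 per share

¥3.11 per share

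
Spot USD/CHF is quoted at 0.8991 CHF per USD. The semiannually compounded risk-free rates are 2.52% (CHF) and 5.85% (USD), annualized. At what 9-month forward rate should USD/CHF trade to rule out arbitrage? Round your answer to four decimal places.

By covered interest parity, F = S · (1+r_CHF/2)^(2T) / (1+r_USD/2)^(2T)
= 0.8991 × 1.018959 / 1.044194 = 0.8991 × 0.975833
F = 0.8774 CHF per USD

0.8774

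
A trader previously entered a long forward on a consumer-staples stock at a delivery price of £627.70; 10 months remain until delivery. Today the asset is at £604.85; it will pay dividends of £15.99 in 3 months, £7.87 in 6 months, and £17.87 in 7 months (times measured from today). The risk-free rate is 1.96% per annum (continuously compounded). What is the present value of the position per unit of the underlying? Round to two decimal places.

-£54.05

PV(remaining dividends) I = 15.99·e^(−0.0196·3/12) + 7.87·e^(−0.0196·6/12) + 17.87·e^(−0.0196·7/12) = 41.3719
Current forward F = (S − I)·e^(rT) = (604.85 − 41.3719)·e^(0.0196·10/12) = 563.4781 × 1.016467 = 572.7569
Value (long) = (F − K)·e^(−rT) = (572.7569 − 627.70) × 0.983799 = -54.0530
Value = -£54.05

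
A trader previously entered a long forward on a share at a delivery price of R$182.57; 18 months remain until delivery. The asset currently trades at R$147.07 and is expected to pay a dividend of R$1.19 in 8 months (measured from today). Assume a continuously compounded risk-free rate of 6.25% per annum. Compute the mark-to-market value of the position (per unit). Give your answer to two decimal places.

PV(remaining dividends) I = 1.19·e^(−0.0625·8/12) = 1.1414
Current forward F = (S − I)·e^(rT) = (147.07 − 1.1414)·e^(0.0625·18/12) = 145.9286 × 1.098285 = 160.2712
Value (long) = (F − K)·e^(−rT) = (160.2712 − 182.57) × 0.910510 = -20.3033
Value = -R$20.30

-R$20.30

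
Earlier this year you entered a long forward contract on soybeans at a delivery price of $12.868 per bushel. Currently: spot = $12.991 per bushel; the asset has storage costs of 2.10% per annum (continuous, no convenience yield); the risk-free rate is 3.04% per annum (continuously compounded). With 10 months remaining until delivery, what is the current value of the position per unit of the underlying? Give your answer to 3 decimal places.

Current fair forward for the remaining 10 months: F = S·e^((r + u)·T), (r + u) = 0.0304 + 0.0210 = 0.0514
F = 12.991 · e^(0.0514 × 10/12) = 12.991 × 1.043764 = 13.5595
Value of long forward = (F − K)·e^(−rT) = (13.5595 − 12.868) · e^(−0.0304·10/12)
= 0.6915 × 0.974985 = 0.674

$0.674 per bushel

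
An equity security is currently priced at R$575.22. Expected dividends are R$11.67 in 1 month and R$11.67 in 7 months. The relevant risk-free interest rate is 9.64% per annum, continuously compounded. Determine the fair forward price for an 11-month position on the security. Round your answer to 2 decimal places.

R$603.67

PV(dividends) I = 11.67·e^(−0.0964·1/12) + 11.67·e^(−0.0964·7/12)
I = 11.5766 + 11.0319 = 22.6085
F = (S − I)·e^(rT) = (575.22 − 22.6085) · e^(0.0964·11/12)
= 552.6115 · e^0.088367 = 552.6115 × 1.092389 = R$603.67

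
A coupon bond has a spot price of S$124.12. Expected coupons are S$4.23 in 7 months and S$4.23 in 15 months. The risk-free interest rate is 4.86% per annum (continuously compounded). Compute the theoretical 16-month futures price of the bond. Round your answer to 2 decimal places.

S$123.80

PV(coupons) I = 4.23·e^(−0.0486·7/12) + 4.23·e^(−0.0486·15/12)
I = 4.1118 + 3.9807 = 8.0925
F = (S − I)·e^(rT) = (124.12 − 8.0925) · e^(0.0486·16/12)
= 116.0275 · e^0.064800 = 116.0275 × 1.066946 = S$123.80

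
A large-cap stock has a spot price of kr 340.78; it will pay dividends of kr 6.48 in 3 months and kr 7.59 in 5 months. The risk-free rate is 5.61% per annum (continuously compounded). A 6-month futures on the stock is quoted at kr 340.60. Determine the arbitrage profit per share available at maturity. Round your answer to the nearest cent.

kr 4.32 per share

PV(dividends) I = 6.48·e^(−0.0561·3/12) + 7.59·e^(−0.0561·5/12) = 13.8044
Fair futures F* = (S − I)·e^(rT) = (340.78 − 13.8044)·e^0.028050 = 326.9756 × 1.028447 = 336.2771
Market kr 340.60 > fair 336.2771: forward overpriced → cash-and-carry (borrow at r, buy the stock and collect the dividends, short the forward).
Profit at T = |F_mkt − F*| = |340.60 − 336.2771| = kr 4.32 per share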